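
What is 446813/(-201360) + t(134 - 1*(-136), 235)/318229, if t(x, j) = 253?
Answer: -142137910097/64078591440 ≈ -2.2182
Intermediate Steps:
446813/(-201360) + t(134 - 1*(-136), 235)/318229 = 446813/(-201360) + 253/318229 = 446813*(-1/201360) + 253*(1/318229) = -446813/201360 + 253/318229 = -142137910097/64078591440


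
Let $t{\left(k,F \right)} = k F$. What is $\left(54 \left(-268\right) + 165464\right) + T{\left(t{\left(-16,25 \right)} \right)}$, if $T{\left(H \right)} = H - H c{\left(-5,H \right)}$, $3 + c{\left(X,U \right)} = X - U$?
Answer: $307392$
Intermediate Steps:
$c{\left(X,U \right)} = -3 + X - U$ ($c{\left(X,U \right)} = -3 - \left(U - X\right) = -3 + X - U$)
$t{\left(k,F \right)} = F k$
$T{\left(H \right)} = H - H \left(-8 - H\right)$ ($T{\left(H \right)} = H - H \left(-3 - 5 - H\right) = H - H \left(-8 - H\right)$)
$\left(54 \left(-268\right) + 165464\right) + T{\left(t{\left(-16,25 \right)} \right)} = \left(54 \left(-268\right) + 165464\right) + 25 \left(-16\right) \left(9 + 25 \left(-16\right)\right) = \left(-14472 + 165464\right) - 400 \left(9 - 400\right) = 150992 - -156400 = 150992 + 156400 = 307392$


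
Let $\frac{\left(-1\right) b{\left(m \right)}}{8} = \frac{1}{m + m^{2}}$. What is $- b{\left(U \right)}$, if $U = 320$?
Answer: $\frac{1}{12840} \approx 7.7882 \cdot 10^{-5}$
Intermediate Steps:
$b{\left(m \right)} = - \frac{8}{m + m^{2}}$
$- b{\left(U \right)} = - \frac{-8}{320 \left(1 + 320\right)} = - \frac{-8}{320 \cdot 321} = \left(-1\right) \left(- \frac{1}{12840}\right) = \frac{1}{12840}$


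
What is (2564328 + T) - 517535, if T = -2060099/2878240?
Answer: 5891159424221/2878240 ≈ 2.0468e+6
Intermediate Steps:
T = -2060099/2878240 (T = -2060099*1/2878240 = -2060099/2878240 ≈ -0.71575)
(2564328 + T) - 517535 = (2564328 - 2060099/2878240) - 517535 = 7380749362621/2878240 - 517535 = 5891159424221/2878240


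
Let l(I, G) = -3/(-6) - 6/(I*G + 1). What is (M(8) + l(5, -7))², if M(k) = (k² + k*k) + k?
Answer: 21594609/1156 ≈ 18680.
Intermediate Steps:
M(k) = k + 2*k² (M(k) = (k² + k²) + k = 2*k² + k = k + 2*k²)
l(I, G) = ½ - 6/(1 + G*I) (l(I, G) = -3*(-⅙) - 6/(G*I + 1) = ½ - 6/(1 + G*I))
(M(8) + l(5, -7))² = (8*(1 + 2*8) + (-11 - 7*5)/(2*(1 - 7*5)))² = (8*(1 + 16) + (-11 - 35)/(2*(1 - 35)))² = (8*17 + (½)*(-46)/(-34))² = (136 + (½)*(-1/34)*(-46))² = (136 + 23/34)² = (4647/34)² = 21594609/1156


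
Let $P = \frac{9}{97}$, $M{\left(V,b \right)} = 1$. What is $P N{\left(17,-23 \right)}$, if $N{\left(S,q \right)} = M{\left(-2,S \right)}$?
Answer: $\frac{9}{97} \approx 0.092783$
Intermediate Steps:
$N{\left(S,q \right)} = 1$
$P = \frac{9}{97}$ ($P = 9 \cdot \frac{1}{97} = \frac{9}{97} \approx 0.092783$)
$P N{\left(17,-23 \right)} = \frac{9}{97} \cdot 1 = \frac{9}{97}$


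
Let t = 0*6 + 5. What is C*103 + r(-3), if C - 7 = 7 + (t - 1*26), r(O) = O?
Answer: -724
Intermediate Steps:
t = 5 (t = 0 + 5 = 5)
C = -7 (C = 7 + (7 + (5 - 1*26)) = 7 + (7 + (5 - 26)) = 7 + (7 - 21) = 7 - 14 = -7)
C*103 + r(-3) = -7*103 - 3 = -721 - 3 = -724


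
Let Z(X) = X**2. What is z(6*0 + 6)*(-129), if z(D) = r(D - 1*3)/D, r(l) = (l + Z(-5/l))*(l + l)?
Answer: -2236/3 ≈ -745.33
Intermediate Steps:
r(l) = 2*l*(l + 25/l**2) (r(l) = (l + (-5/l)**2)*(l + l) = (l + 25/l**2)*(2*l) = 2*l*(l + 25/l**2))
z(D) = 2*(25 + (-3 + D)**3)/(D*(-3 + D)) (z(D) = (2*(25 + (D - 1*3)**3)/(D - 1*3))/D = (2*(25 + (D - 3)**3)/(D - 3))/D = (2*(25 + (-3 + D)**3)/(-3 + D))/D = 2*(25 + (-3 + D)**3)/(D*(-3 + D)))
z(6*0 + 6)*(-129) = (2*(25 + (-3 + (6*0 + 6))**3)/((6*0 + 6)*(-3 + (6*0 + 6))))*(-129) = (2*(25 + (-3 + (0 + 6))**3)/((0 + 6)*(-3 + (0 + 6))))*(-129) = (2*(25 + (-3 + 6)**3)/(6*(-3 + 6)))*(-129) = (2*(1/6)*(25 + 3**3)/3)*(-129) = (2*(1/6)*(1/3)*(25 + 27))*(-129) = (2*(1/6)*(1/3)*52)*(-129) = (52/9)*(-129) = -2236/3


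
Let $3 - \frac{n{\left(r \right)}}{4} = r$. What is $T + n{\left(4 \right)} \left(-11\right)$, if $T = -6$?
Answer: $38$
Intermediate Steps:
$n{\left(r \right)} = 12 - 4 r$
$T + n{\left(4 \right)} \left(-11\right) = -6 + \left(12 - 16\right) \left(-11\right) = -6 - -44 = -6 + 44 = 38$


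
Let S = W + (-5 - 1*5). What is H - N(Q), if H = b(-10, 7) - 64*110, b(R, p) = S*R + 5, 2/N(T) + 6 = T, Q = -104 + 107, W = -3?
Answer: -20713/3 ≈ -6904.3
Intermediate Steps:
S = -13 (S = -3 + (-5 - 1*5) = -3 + (-5 - 5) = -3 - 10 = -13)
Q = 3
N(T) = 2/(-6 + T)
b(R, p) = 5 - 13*R (b(R, p) = -13*R + 5 = 5 - 13*R)
H = -6905 (H = (5 - 13*(-10)) - 64*110 = (5 + 130) - 7040 = 135 - 7040 = -6905)
H - N(Q) = -6905 - 2/(-6 + 3) = -6905 - 2/(-3) = -6905 - 2*(-1)/3 = -6905 - 1*(-⅔) = -6905 + ⅔ = -20713/3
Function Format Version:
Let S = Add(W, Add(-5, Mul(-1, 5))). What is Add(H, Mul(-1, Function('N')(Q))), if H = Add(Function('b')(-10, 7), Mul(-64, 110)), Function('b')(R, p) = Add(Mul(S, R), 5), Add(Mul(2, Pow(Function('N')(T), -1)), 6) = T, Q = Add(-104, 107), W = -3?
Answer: Rational(-20713, 3) ≈ -6904.3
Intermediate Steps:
S = -13 (S = Add(-3, Add(-5, Mul(-1, 5))) = Add(-3, Add(-5, -5)) = Add(-3, -10) = -13)
Q = 3
Function('N')(T) = Mul(2, Pow(Add(-6, T), -1))
Function('b')(R, p) = Add(5, Mul(-13, R)) (Function('b')(R, p) = Add(Mul(-13, R), 5) = Add(5, Mul(-13, R)))
H = -6905 (H = Add(Add(5, Mul(-13, -10)), Mul(-64, 110)) = Add(Add(5, 130), -7040) = Add(135, -7040) = -6905)
Add(H, Mul(-1, Function('N')(Q))) = Add(-6905, Mul(-1, Mul(2, Pow(Add(-6, 3), -1)))) = Add(-6905, Mul(-1, Mul(2, Pow(-3, -1)))) = Add(-6905, Mul(-1, Mul(2, Rational(-1, 3)))) = Add(-6905, Mul(-1, Rational(-2, 3))) = Add(-6905, Rational(2, 3)) = Rational(-20713, 3)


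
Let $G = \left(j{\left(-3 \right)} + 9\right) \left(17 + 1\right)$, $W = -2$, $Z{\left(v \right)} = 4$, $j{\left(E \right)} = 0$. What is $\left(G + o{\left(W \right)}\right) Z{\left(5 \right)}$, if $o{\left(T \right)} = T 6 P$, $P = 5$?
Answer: $408$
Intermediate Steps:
$G = 162$ ($G = \left(0 + 9\right) \left(17 + 1\right) = 9 \cdot 18 = 162$)
$o{\left(T \right)} = 30 T$ ($o{\left(T \right)} = T 6 \cdot 5 = 6 T 5 = 30 T$)
$\left(G + o{\left(W \right)}\right) Z{\left(5 \right)} = \left(162 + 30 \left(-2\right)\right) 4 = \left(162 - 60\right) 4 = 102 \cdot 4 = 408$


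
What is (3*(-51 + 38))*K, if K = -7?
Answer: 273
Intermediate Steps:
(3*(-51 + 38))*K = (3*(-51 + 38))*(-7) = (3*(-13))*(-7) = -39*(-7) = 273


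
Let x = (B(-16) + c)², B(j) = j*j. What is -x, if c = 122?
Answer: -142884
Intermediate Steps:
B(j) = j²
x = 142884 (x = ((-16)² + 122)² = (256 + 122)² = 378² = 142884)
-x = -1*142884 = -142884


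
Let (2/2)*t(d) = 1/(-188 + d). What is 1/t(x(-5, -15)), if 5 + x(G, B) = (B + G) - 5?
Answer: -218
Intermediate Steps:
x(G, B) = -10 + B + G (x(G, B) = -5 + ((B + G) - 5) = -5 + (-5 + B + G) = -10 + B + G)
t(d) = 1/(-188 + d)
1/t(x(-5, -15)) = 1/(1/(-188 + (-10 - 15 - 5))) = 1/(1/(-188 - 30)) = 1/(1/(-218)) = 1/(-1/218) = -218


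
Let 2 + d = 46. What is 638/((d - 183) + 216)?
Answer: 58/7 ≈ 8.2857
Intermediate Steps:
d = 44 (d = -2 + 46 = 44)
638/((d - 183) + 216) = 638/((44 - 183) + 216) = 638/(-139 + 216) = 638/77 = 638*(1/77) = 58/7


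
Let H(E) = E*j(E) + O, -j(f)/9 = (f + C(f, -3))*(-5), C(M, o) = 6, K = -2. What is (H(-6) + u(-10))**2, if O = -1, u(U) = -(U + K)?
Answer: 121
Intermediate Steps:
u(U) = 2 - U (u(U) = -(U - 2) = -(-2 + U) = 2 - U)
j(f) = 270 + 45*f (j(f) = -9*(f + 6)*(-5) = -9*(6 + f)*(-5) = -9*(-30 - 5*f) = 270 + 45*f)
H(E) = -1 + E*(270 + 45*E) (H(E) = E*(270 + 45*E) - 1 = -1 + E*(270 + 45*E))
(H(-6) + u(-10))**2 = ((-1 + 45*(-6)*(6 - 6)) + (2 - 1*(-10)))**2 = ((-1 + 45*(-6)*0) + (2 + 10))**2 = ((-1 + 0) + 12)**2 = (-1 + 12)**2 = 11**2 = 121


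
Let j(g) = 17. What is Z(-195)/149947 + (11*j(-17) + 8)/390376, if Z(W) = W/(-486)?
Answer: 340157155/677341787976 ≈ 0.00050219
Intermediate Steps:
Z(W) = -W/486 (Z(W) = W*(-1/486) = -W/486)
Z(-195)/149947 + (11*j(-17) + 8)/390376 = -1/486*(-195)/149947 + (11*17 + 8)/390376 = (65/162)*(1/149947) + (187 + 8)*(1/390376) = 65/24291414 + 195*(1/390376) = 65/24291414 + 195/390376 = 340157155/677341787976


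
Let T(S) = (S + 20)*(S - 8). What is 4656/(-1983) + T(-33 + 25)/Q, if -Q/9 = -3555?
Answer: -16594384/7049565 ≈ -2.3540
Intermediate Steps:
Q = 31995 (Q = -9*(-3555) = 31995)
T(S) = (-8 + S)*(20 + S) (T(S) = (20 + S)*(-8 + S) = (-8 + S)*(20 + S))
4656/(-1983) + T(-33 + 25)/Q = 4656/(-1983) + (-160 + (-33 + 25)**2 + 12*(-33 + 25))/31995 = 4656*(-1/1983) + (-160 + (-8)**2 + 12*(-8))*(1/31995) = -1552/661 + (-160 + 64 - 96)*(1/31995) = -1552/661 - 192*1/31995 = -1552/661 - 64/10665 = -16594384/7049565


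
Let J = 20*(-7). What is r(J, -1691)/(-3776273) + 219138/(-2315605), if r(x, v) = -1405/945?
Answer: -156401557810381/1652683404991185 ≈ -0.094635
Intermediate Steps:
J = -140
r(x, v) = -281/189 (r(x, v) = -1405*1/945 = -281/189)
r(J, -1691)/(-3776273) + 219138/(-2315605) = -281/189/(-3776273) + 219138/(-2315605) = -281/189*(-1/3776273) + 219138*(-1/2315605) = 281/713715597 - 219138/2315605 = -156401557810381/1652683404991185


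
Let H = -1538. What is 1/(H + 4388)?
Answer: 1/2850 ≈ 0.00035088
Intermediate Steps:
1/(H + 4388) = 1/(-1538 + 4388) = 1/2850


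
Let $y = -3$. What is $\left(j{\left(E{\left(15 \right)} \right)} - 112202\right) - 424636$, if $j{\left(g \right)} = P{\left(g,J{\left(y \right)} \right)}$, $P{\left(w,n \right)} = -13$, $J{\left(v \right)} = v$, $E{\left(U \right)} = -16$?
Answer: $-536851$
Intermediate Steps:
$j{\left(g \right)} = -13$
$\left(j{\left(E{\left(15 \right)} \right)} - 112202\right) - 424636 = \left(-13 - 112202\right) - 424636 = -112215 - 424636 = -536851$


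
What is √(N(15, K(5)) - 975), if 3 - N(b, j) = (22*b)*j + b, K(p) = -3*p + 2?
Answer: 3*√367 ≈ 57.472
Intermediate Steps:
K(p) = 2 - 3*p
N(b, j) = 3 - b - 22*b*j (N(b, j) = 3 - ((22*b)*j + b) = 3 - (22*b*j + b) = 3 - (b + 22*b*j) = 3 + (-b - 22*b*j) = 3 - b - 22*b*j)
√(N(15, K(5)) - 975) = √((3 - 1*15 - 22*15*(2 - 3*5)) - 975) = √((3 - 15 - 22*15*(2 - 15)) - 975) = √((3 - 15 - 22*15*(-13)) - 975) = √((3 - 15 + 4290) - 975) = √(4278 - 975) = √3303 = 3*√367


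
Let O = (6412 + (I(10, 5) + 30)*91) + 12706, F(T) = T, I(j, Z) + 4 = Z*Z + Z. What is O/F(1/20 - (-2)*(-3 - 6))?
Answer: -484280/359 ≈ -1349.0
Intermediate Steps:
I(j, Z) = -4 + Z + Z**2 (I(j, Z) = -4 + (Z*Z + Z) = -4 + (Z**2 + Z) = -4 + (Z + Z**2) = -4 + Z + Z**2)
O = 24214 (O = (6412 + ((-4 + 5 + 5**2) + 30)*91) + 12706 = (6412 + ((-4 + 5 + 25) + 30)*91) + 12706 = (6412 + (26 + 30)*91) + 12706 = (6412 + 56*91) + 12706 = (6412 + 5096) + 12706 = 11508 + 12706 = 24214)
O/F(1/20 - (-2)*(-3 - 6)) = 24214/(1/20 - (-2)*(-3 - 6)) = 24214/(1/20 - (-2)*(-9)) = 24214/(1/20 - 1*18) = 24214/(1/20 - 18) = 24214/(-359/20) = 24214*(-20/359) = -484280/359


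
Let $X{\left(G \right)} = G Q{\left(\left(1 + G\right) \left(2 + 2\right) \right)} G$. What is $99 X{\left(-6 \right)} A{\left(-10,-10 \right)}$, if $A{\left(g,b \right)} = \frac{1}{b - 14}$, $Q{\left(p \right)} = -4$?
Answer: $594$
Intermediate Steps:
$A{\left(g,b \right)} = \frac{1}{-14 + b}$
$X{\left(G \right)} = - 4 G^{2}$ ($X{\left(G \right)} = G \left(-4\right) G = - 4 G G = - 4 G^{2}$)
$99 X{\left(-6 \right)} A{\left(-10,-10 \right)} = \frac{99 \left(- 4 \left(-6\right)^{2}\right)}{-14 - 10} = \frac{99 \left(\left(-4\right) 36\right)}{-24} = 99 \left(-144\right) \left(- \frac{1}{24}\right) = \left(-14256\right) \left(- \frac{1}{24}\right) = 594$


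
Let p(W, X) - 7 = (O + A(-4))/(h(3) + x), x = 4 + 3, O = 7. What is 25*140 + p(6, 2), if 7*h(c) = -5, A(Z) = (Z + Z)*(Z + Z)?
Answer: 154805/44 ≈ 3518.3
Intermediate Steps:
A(Z) = 4*Z² (A(Z) = (2*Z)*(2*Z) = 4*Z²)
h(c) = -5/7 (h(c) = (⅐)*(-5) = -5/7)
x = 7
p(W, X) = 805/44 (p(W, X) = 7 + (7 + 4*(-4)²)/(-5/7 + 7) = 7 + (7 + 4*16)/(44/7) = 7 + (7 + 64)*(7/44) = 7 + 71*(7/44) = 7 + 497/44 = 805/44)
25*140 + p(6, 2) = 25*140 + 805/44 = 3500 + 805/44 = 154805/44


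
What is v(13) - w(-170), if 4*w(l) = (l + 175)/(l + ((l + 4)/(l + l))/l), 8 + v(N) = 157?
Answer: 732085492/4913083 ≈ 149.01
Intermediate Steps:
v(N) = 149 (v(N) = -8 + 157 = 149)
w(l) = (175 + l)/(4*(l + (4 + l)/(2*l²))) (w(l) = ((l + 175)/(l + ((l + 4)/(l + l))/l))/4 = ((175 + l)/(l + ((4 + l)/((2*l)))/l))/4 = ((175 + l)/(l + ((4 + l)*(1/(2*l)))/l))/4 = ((175 + l)/(l + ((4 + l)/(2*l))/l))/4 = ((175 + l)/(l + (4 + l)/(2*l²)))/4 = (175 + l)/(4*(l + (4 + l)/(2*l²))))
v(13) - w(-170) = 149 - (-170)²*(175 - 170)/(2*(4 - 170 + 2*(-170)³)) = 149 - 28900*5/(2*(4 - 170 + 2*(-4913000))) = 149 - 28900*5/(2*(4 - 170 - 9826000)) = 149 - 28900*5/(2*(-9826166)) = 149 - 28900*(-1)*5/(2*9826166) = 149 - 1*(-36125/4913083) = 149 + 36125/4913083 = 732085492/4913083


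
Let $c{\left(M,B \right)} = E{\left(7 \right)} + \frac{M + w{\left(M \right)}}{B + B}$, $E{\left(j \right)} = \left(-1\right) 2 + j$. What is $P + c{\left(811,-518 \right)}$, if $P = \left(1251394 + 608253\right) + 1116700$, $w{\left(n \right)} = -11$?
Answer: $\frac{770874968}{259} \approx 2.9764 \cdot 10^{6}$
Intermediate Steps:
$E{\left(j \right)} = -2 + j$
$P = 2976347$ ($P = 1859647 + 1116700 = 2976347$)
$c{\left(M,B \right)} = 5 + \frac{-11 + M}{2 B}$ ($c{\left(M,B \right)} = \left(-2 + 7\right) + \frac{M - 11}{B + B} = 5 + \frac{-11 + M}{2 B}$)
$P + c{\left(811,-518 \right)} = 2976347 + \frac{-11 + 811 + 10 \left(-518\right)}{2 \left(-518\right)} = 2976347 + \frac{1}{2} \left(- \frac{1}{518}\right) \left(-11 + 811 - 5180\right) = 2976347 + \frac{1}{2} \left(- \frac{1}{518}\right) \left(-4380\right) = 2976347 + \frac{1095}{259} = \frac{770874968}{259}$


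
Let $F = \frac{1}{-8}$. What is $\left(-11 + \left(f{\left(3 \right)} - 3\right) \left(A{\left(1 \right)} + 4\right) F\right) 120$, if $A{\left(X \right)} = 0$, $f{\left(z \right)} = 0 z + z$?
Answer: $-1320$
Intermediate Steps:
$f{\left(z \right)} = z$ ($f{\left(z \right)} = 0 + z = z$)
$F = - \frac{1}{8} \approx -0.125$
$\left(-11 + \left(f{\left(3 \right)} - 3\right) \left(A{\left(1 \right)} + 4\right) F\right) 120 = \left(-11 + \left(3 - 3\right) \left(0 + 4\right) \left(- \frac{1}{8}\right)\right) 120 = \left(-11 + 0 \cdot 4 \left(- \frac{1}{8}\right)\right) 120 = \left(-11 + 0 \left(- \frac{1}{8}\right)\right) 120 = \left(-11 + 0\right) 120 = \left(-11\right) 120 = -1320$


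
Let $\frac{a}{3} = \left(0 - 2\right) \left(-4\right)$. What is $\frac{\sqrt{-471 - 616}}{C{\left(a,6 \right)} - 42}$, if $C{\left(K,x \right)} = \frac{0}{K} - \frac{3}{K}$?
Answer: $- \frac{8 i \sqrt{1087}}{337} \approx - 0.78266 i$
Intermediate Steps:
$a = 24$ ($a = 3 \left(0 - 2\right) \left(-4\right) = 3 \left(\left(-2\right) \left(-4\right)\right) = 3 \cdot 8 = 24$)
$C{\left(K,x \right)} = - \frac{3}{K}$ ($C{\left(K,x \right)} = 0 - \frac{3}{K} = - \frac{3}{K}$)
$\frac{\sqrt{-471 - 616}}{C{\left(a,6 \right)} - 42} = \frac{\sqrt{-471 - 616}}{- \frac{3}{24} - 42} = \frac{\sqrt{-1087}}{\left(-3\right) \frac{1}{24} - 42} = \frac{i \sqrt{1087}}{- \frac{1}{8} - 42} = \frac{i \sqrt{1087}}{- \frac{337}{8}} = - \frac{8 i \sqrt{1087}}{337}$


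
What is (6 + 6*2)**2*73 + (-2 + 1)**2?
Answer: 23653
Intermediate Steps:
(6 + 6*2)**2*73 + (-2 + 1)**2 = (6 + 12)**2*73 + (-1)**2 = 18**2*73 + 1 = 324*73 + 1 = 23652 + 1 = 23653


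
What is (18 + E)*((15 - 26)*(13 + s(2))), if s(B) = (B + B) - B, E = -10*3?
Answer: 1980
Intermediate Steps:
E = -30
s(B) = B (s(B) = 2*B - B = B)
(18 + E)*((15 - 26)*(13 + s(2))) = (18 - 30)*((15 - 26)*(13 + 2)) = -(-132)*15 = -12*(-165) = 1980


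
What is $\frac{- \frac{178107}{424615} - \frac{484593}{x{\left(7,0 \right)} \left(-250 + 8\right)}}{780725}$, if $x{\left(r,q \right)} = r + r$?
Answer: $\frac{205162030179}{1123147565424500} \approx 0.00018267$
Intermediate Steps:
$x{\left(r,q \right)} = 2 r$
$\frac{- \frac{178107}{424615} - \frac{484593}{x{\left(7,0 \right)} \left(-250 + 8\right)}}{780725} = \frac{- \frac{178107}{424615} - \frac{484593}{2 \cdot 7 \left(-250 + 8\right)}}{780725} = \left(\left(-178107\right) \frac{1}{424615} - \frac{484593}{14 \left(-242\right)}\right) \frac{1}{780725} = \left(- \frac{178107}{424615} - \frac{484593}{-3388}\right) \frac{1}{780725} = \left(- \frac{178107}{424615} - - \frac{484593}{3388}\right) \frac{1}{780725} = \left(- \frac{178107}{424615} + \frac{484593}{3388}\right) \frac{1}{780725} = \frac{205162030179}{1438595620} \cdot \frac{1}{780725} = \frac{205162030179}{1123147565424500}$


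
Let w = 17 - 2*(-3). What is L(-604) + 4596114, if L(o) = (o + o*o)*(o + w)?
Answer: -207011058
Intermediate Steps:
w = 23 (w = 17 + 6 = 23)
L(o) = (23 + o)*(o + o**2) (L(o) = (o + o*o)*(o + 23) = (o + o**2)*(23 + o) = (23 + o)*(o + o**2))
L(-604) + 4596114 = -604*(23 + (-604)**2 + 24*(-604)) + 4596114 = -604*(23 + 364816 - 14496) + 4596114 = -604*350343 + 4596114 = -211607172 + 4596114 = -207011058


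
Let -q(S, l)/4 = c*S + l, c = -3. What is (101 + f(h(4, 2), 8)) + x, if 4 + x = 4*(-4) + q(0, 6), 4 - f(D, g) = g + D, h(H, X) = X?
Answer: 51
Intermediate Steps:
q(S, l) = -4*l + 12*S (q(S, l) = -4*(-3*S + l) = -4*(l - 3*S) = -4*l + 12*S)
f(D, g) = 4 - D - g (f(D, g) = 4 - (g + D) = 4 - (D + g) = 4 + (-D - g) = 4 - D - g)
x = -44 (x = -4 + (4*(-4) + (-4*6 + 12*0)) = -4 + (-16 + (-24 + 0)) = -4 + (-16 - 24) = -4 - 40 = -44)
(101 + f(h(4, 2), 8)) + x = (101 + (4 - 1*2 - 1*8)) - 44 = (101 + (4 - 2 - 8)) - 44 = (101 - 6) - 44 = 95 - 44 = 51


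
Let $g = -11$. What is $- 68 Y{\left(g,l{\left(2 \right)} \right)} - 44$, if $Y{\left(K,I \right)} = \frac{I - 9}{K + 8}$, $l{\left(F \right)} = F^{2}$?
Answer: $- \frac{472}{3} \approx -157.33$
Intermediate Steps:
$Y{\left(K,I \right)} = \frac{-9 + I}{8 + K}$
$- 68 Y{\left(g,l{\left(2 \right)} \right)} - 44 = - 68 \frac{-9 + 2^{2}}{8 - 11} - 44 = - 68 \frac{-9 + 4}{-3} - 44 = - 68 \left(\left(- \frac{1}{3}\right) \left(-5\right)\right) - 44 = \left(-68\right) \frac{5}{3} - 44 = - \frac{340}{3} - 44 = - \frac{472}{3}$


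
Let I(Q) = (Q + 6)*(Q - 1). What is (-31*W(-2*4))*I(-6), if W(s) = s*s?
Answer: 0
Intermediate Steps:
I(Q) = (-1 + Q)*(6 + Q) (I(Q) = (6 + Q)*(-1 + Q) = (-1 + Q)*(6 + Q))
W(s) = s²
(-31*W(-2*4))*I(-6) = (-31*(-2*4)²)*(-6 + (-6)² + 5*(-6)) = (-31*(-8)²)*(-6 + 36 - 30) = -31*64*0 = -1984*0 = 0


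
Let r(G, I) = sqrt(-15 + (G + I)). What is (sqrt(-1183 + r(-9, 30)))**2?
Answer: -1183 + sqrt(6) ≈ -1180.6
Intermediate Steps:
r(G, I) = sqrt(-15 + G + I)
(sqrt(-1183 + r(-9, 30)))**2 = (sqrt(-1183 + sqrt(-15 - 9 + 30)))**2 = (sqrt(-1183 + sqrt(6)))**2 = -1183 + sqrt(6)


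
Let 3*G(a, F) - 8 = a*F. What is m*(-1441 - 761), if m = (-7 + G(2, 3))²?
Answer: -35966/3 ≈ -11989.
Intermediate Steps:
G(a, F) = 8/3 + F*a/3 (G(a, F) = 8/3 + (a*F)/3 = 8/3 + (F*a)/3 = 8/3 + F*a/3)
m = 49/9 (m = (-7 + (8/3 + (⅓)*3*2))² = (-7 + (8/3 + 2))² = (-7 + 14/3)² = (-7/3)² = 49/9 ≈ 5.4444)
m*(-1441 - 761) = 49*(-1441 - 761)/9 = (49/9)*(-2202) = -35966/3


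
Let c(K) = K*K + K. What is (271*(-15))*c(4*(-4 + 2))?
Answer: -227640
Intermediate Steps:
c(K) = K + K² (c(K) = K² + K = K + K²)
(271*(-15))*c(4*(-4 + 2)) = (271*(-15))*((4*(-4 + 2))*(1 + 4*(-4 + 2))) = -4065*4*(-2)*(1 + 4*(-2)) = -(-32520)*(1 - 8) = -(-32520)*(-7) = -4065*56 = -227640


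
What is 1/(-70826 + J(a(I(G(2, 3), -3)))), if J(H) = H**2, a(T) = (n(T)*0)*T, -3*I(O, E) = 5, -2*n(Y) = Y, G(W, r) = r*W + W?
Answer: -1/70826 ≈ -1.4119e-5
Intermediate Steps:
G(W, r) = W + W*r (G(W, r) = W*r + W = W + W*r)
n(Y) = -Y/2
I(O, E) = -5/3 (I(O, E) = -1/3*5 = -5/3)
a(T) = 0 (a(T) = (-T/2*0)*T = 0*T = 0)
1/(-70826 + J(a(I(G(2, 3), -3)))) = 1/(-70826 + 0**2) = 1/(-70826 + 0) = 1/(-70826) = -1/70826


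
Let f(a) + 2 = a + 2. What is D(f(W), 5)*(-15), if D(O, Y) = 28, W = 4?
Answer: -420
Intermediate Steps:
f(a) = a (f(a) = -2 + (a + 2) = -2 + (2 + a) = a)
D(f(W), 5)*(-15) = 28*(-15) = -420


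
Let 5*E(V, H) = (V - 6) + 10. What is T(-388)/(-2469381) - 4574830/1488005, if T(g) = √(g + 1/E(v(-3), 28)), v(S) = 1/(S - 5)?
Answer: -914966/297601 - 6*I*√1147/25516937 ≈ -3.0745 - 7.9635e-6*I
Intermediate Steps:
v(S) = 1/(-5 + S)
E(V, H) = ⅘ + V/5 (E(V, H) = ((V - 6) + 10)/5 = ((-6 + V) + 10)/5 = (4 + V)/5 = ⅘ + V/5)
T(g) = √(40/31 + g) (T(g) = √(g + 1/(⅘ + 1/(5*(-5 - 3)))) = √(g + 1/(⅘ + (⅕)/(-8))) = √(g + 1/(⅘ + (⅕)*(-⅛))) = √(g + 1/(⅘ - 1/40)) = √(g + 1/(31/40)) = √(g + 40/31) = √(40/31 + g))
T(-388)/(-2469381) - 4574830/1488005 = (√(1240 + 961*(-388))/31)/(-2469381) - 4574830/1488005 = (√(1240 - 372868)/31)*(-1/2469381) - 4574830*1/1488005 = (√(-371628)/31)*(-1/2469381) - 914966/297601 = ((18*I*√1147)/31)*(-1/2469381) - 914966/297601 = (18*I*√1147/31)*(-1/2469381) - 914966/297601 = -6*I*√1147/25516937 - 914966/297601 = -914966/297601 - 6*I*√1147/25516937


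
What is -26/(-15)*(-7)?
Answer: -182/15 ≈ -12.133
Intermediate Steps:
-26/(-15)*(-7) = -26*(-1/15)*(-7) = (26/15)*(-7) = -182/15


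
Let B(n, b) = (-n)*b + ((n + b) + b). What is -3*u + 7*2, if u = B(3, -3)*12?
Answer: -202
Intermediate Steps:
B(n, b) = n + 2*b - b*n (B(n, b) = -b*n + ((b + n) + b) = -b*n + (n + 2*b) = n + 2*b - b*n)
u = 72 (u = (3 + 2*(-3) - 1*(-3)*3)*12 = (3 - 6 + 9)*12 = 6*12 = 72)
-3*u + 7*2 = -3*72 + 7*2 = -216 + 14 = -202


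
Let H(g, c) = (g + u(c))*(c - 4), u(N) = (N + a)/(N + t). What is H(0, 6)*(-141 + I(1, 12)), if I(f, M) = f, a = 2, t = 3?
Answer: -2240/9 ≈ -248.89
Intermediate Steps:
u(N) = (2 + N)/(3 + N) (u(N) = (N + 2)/(N + 3) = (2 + N)/(3 + N))
H(g, c) = (-4 + c)*(g + (2 + c)/(3 + c)) (H(g, c) = (g + (2 + c)/(3 + c))*(c - 4) = (g + (2 + c)/(3 + c))*(-4 + c) = (-4 + c)*(g + (2 + c)/(3 + c)))
H(0, 6)*(-141 + I(1, 12)) = ((-8 - 4*6 + 6*(2 + 6) + 0*(-4 + 6)*(3 + 6))/(3 + 6))*(-141 + 1) = ((-8 - 24 + 6*8 + 0*2*9)/9)*(-140) = ((-8 - 24 + 48 + 0)/9)*(-140) = ((1/9)*16)*(-140) = (16/9)*(-140) = -2240/9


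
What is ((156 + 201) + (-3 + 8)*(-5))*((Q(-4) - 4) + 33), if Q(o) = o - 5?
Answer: 6640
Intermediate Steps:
Q(o) = -5 + o
((156 + 201) + (-3 + 8)*(-5))*((Q(-4) - 4) + 33) = ((156 + 201) + (-3 + 8)*(-5))*(((-5 - 4) - 4) + 33) = (357 + 5*(-5))*((-9 - 4) + 33) = (357 - 25)*(-13 + 33) = 332*20 = 6640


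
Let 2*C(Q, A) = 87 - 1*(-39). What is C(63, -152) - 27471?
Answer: -27408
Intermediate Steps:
C(Q, A) = 63 (C(Q, A) = (87 - 1*(-39))/2 = (87 + 39)/2 = (½)*126 = 63)
C(63, -152) - 27471 = 63 - 27471 = -27408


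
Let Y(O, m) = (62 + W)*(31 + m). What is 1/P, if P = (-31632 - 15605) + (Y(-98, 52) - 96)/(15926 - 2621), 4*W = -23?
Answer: -17740/837978283 ≈ -2.1170e-5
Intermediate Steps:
W = -23/4 (W = (¼)*(-23) = -23/4 ≈ -5.7500)
Y(O, m) = 6975/4 + 225*m/4 (Y(O, m) = (62 - 23/4)*(31 + m) = 225*(31 + m)/4 = 6975/4 + 225*m/4)
P = -837978283/17740 (P = (-31632 - 15605) + ((6975/4 + (225/4)*52) - 96)/(15926 - 2621) = -47237 + ((6975/4 + 2925) - 96)/13305 = -47237 + (18675/4 - 96)*(1/13305) = -47237 + (18291/4)*(1/13305) = -47237 + 6097/17740 = -837978283/17740 ≈ -47237.)
1/P = 1/(-837978283/17740) = -17740/837978283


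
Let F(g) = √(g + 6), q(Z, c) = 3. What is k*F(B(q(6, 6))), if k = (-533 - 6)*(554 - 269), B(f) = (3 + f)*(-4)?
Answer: -460845*I*√2 ≈ -6.5173e+5*I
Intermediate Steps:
B(f) = -12 - 4*f
F(g) = √(6 + g)
k = -153615 (k = -539*285 = -153615)
k*F(B(q(6, 6))) = -153615*√(6 + (-12 - 4*3)) = -153615*√(6 + (-12 - 12)) = -153615*√(6 - 24) = -460845*I*√2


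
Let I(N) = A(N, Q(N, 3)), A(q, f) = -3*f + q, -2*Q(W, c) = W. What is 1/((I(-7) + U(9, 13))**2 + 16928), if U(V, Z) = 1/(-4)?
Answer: 16/275889 ≈ 5.7994e-5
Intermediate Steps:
Q(W, c) = -W/2
A(q, f) = q - 3*f
U(V, Z) = -1/4
I(N) = 5*N/2 (I(N) = N - (-3)*N/2 = N + 3*N/2 = 5*N/2)
1/((I(-7) + U(9, 13))**2 + 16928) = 1/(((5/2)*(-7) - 1/4)**2 + 16928) = 1/((-35/2 - 1/4)**2 + 16928) = 1/((-71/4)**2 + 16928) = 1/(5041/16 + 16928) = 1/(275889/16) = 16/275889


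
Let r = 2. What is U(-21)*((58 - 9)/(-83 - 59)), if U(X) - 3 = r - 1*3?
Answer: -49/71 ≈ -0.69014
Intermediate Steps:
U(X) = 2 (U(X) = 3 + (2 - 1*3) = 3 + (2 - 3) = 3 - 1 = 2)
U(-21)*((58 - 9)/(-83 - 59)) = 2*((58 - 9)/(-83 - 59)) = 2*(49/(-142)) = 2*(49*(-1/142)) = 2*(-49/142) = -49/71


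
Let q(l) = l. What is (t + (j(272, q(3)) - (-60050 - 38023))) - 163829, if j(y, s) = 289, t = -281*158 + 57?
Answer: -109808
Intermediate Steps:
t = -44341 (t = -44398 + 57 = -44341)
(t + (j(272, q(3)) - (-60050 - 38023))) - 163829 = (-44341 + (289 - (-60050 - 38023))) - 163829 = (-44341 + (289 - 1*(-98073))) - 163829 = (-44341 + (289 + 98073)) - 163829 = (-44341 + 98362) - 163829 = 54021 - 163829 = -109808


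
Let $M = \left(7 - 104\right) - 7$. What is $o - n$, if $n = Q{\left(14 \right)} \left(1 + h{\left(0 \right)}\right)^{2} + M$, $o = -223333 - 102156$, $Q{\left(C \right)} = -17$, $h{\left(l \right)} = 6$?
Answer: $-324552$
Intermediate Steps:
$o = -325489$
$M = -104$ ($M = -97 - 7 = -104$)
$n = -937$ ($n = - 17 \left(1 + 6\right)^{2} - 104 = - 17 \cdot 7^{2} - 104 = \left(-17\right) 49 - 104 = -833 - 104 = -937$)
$o - n = -325489 - -937 = -325489 + 937 = -324552$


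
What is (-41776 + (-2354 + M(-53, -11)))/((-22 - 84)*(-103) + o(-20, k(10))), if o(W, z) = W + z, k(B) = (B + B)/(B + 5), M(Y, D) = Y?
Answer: -132549/32698 ≈ -4.0537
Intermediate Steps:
k(B) = 2*B/(5 + B) (k(B) = (2*B)/(5 + B) = 2*B/(5 + B))
(-41776 + (-2354 + M(-53, -11)))/((-22 - 84)*(-103) + o(-20, k(10))) = (-41776 + (-2354 - 53))/((-22 - 84)*(-103) + (-20 + 2*10/(5 + 10))) = (-41776 - 2407)/(-106*(-103) + (-20 + 2*10/15)) = -44183/(10918 + (-20 + 2*10*(1/15))) = -44183/(10918 + (-20 + 4/3)) = -44183/(10918 - 56/3) = -44183/32698/3 = -44183*3/32698 = -132549/32698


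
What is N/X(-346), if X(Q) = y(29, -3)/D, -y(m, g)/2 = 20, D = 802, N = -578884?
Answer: 58033121/5 ≈ 1.1607e+7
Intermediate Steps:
y(m, g) = -40 (y(m, g) = -2*20 = -40)
X(Q) = -20/401 (X(Q) = -40/802 = -40*1/802 = -20/401)
N/X(-346) = -578884/(-20/401) = -578884*(-401/20) = 58033121/5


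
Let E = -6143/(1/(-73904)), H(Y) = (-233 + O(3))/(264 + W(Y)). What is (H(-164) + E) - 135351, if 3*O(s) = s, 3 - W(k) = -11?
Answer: 63086111903/139 ≈ 4.5386e+8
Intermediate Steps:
W(k) = 14 (W(k) = 3 - 1*(-11) = 3 + 11 = 14)
O(s) = s/3
H(Y) = -116/139 (H(Y) = (-233 + (⅓)*3)/(264 + 14) = (-233 + 1)/278 = -232*1/278 = -116/139)
E = 453992272 (E = -6143/(-1/73904) = -6143*(-73904) = 453992272)
(H(-164) + E) - 135351 = (-116/139 + 453992272) - 135351 = 63104925692/139 - 135351 = 63086111903/139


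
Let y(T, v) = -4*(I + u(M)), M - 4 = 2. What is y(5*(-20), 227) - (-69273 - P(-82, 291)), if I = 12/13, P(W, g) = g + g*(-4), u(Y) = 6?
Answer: 888840/13 ≈ 68372.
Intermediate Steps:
M = 6 (M = 4 + 2 = 6)
P(W, g) = -3*g (P(W, g) = g - 4*g = -3*g)
I = 12/13 (I = 12*(1/13) = 12/13 ≈ 0.92308)
y(T, v) = -360/13 (y(T, v) = -4*(12/13 + 6) = -4*90/13 = -360/13)
y(5*(-20), 227) - (-69273 - P(-82, 291)) = -360/13 - (-69273 - (-3)*291) = -360/13 - (-69273 - 1*(-873)) = -360/13 - (-69273 + 873) = -360/13 - 1*(-68400) = -360/13 + 68400 = 888840/13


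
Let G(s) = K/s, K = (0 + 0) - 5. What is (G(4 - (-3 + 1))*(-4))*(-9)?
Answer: -30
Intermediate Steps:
K = -5 (K = 0 - 5 = -5)
G(s) = -5/s
(G(4 - (-3 + 1))*(-4))*(-9) = (-5/(4 - (-3 + 1))*(-4))*(-9) = (-5/(4 - 1*(-2))*(-4))*(-9) = (-5/(4 + 2)*(-4))*(-9) = (-5/6*(-4))*(-9) = (-5*⅙*(-4))*(-9) = -⅚*(-4)*(-9) = (10/3)*(-9) = -30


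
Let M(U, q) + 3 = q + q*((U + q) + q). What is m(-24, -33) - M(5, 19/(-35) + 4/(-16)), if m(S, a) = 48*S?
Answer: -11225901/9800 ≈ -1145.5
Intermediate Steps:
M(U, q) = -3 + q + q*(U + 2*q) (M(U, q) = -3 + (q + q*((U + q) + q)) = -3 + (q + q*(U + 2*q)) = -3 + q + q*(U + 2*q))
m(-24, -33) - M(5, 19/(-35) + 4/(-16)) = 48*(-24) - (-3 + (19/(-35) + 4/(-16)) + 2*(19/(-35) + 4/(-16))² + 5*(19/(-35) + 4/(-16))) = -1152 - (-3 + (19*(-1/35) + 4*(-1/16)) + 2*(19*(-1/35) + 4*(-1/16))² + 5*(19*(-1/35) + 4*(-1/16))) = -1152 - (-3 + (-19/35 - ¼) + 2*(-19/35 - ¼)² + 5*(-19/35 - ¼)) = -1152 - (-3 - 111/140 + 2*(-111/140)² + 5*(-111/140)) = -1152 - (-3 - 111/140 + 2*(12321/19600) - 111/28) = -1152 - (-3 - 111/140 + 12321/9800 - 111/28) = -1152 - 1*(-63699/9800) = -1152 + 63699/9800 = -11225901/9800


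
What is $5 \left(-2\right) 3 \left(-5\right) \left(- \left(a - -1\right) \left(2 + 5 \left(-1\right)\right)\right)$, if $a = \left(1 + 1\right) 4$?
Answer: $4050$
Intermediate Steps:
$a = 8$ ($a = 2 \cdot 4 = 8$)
$5 \left(-2\right) 3 \left(-5\right) \left(- \left(a - -1\right) \left(2 + 5 \left(-1\right)\right)\right) = 5 \left(-2\right) 3 \left(-5\right) \left(- \left(8 - -1\right) \left(2 + 5 \left(-1\right)\right)\right) = 5 \left(\left(-6\right) \left(-5\right)\right) \left(- \left(8 + 1\right) \left(2 - 5\right)\right) = 5 \cdot 30 \left(- 9 \left(-3\right)\right) = 150 \left(\left(-1\right) \left(-27\right)\right) = 150 \cdot 27 = 4050$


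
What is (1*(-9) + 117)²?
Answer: 11664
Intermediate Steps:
(1*(-9) + 117)² = (-9 + 117)² = 108² = 11664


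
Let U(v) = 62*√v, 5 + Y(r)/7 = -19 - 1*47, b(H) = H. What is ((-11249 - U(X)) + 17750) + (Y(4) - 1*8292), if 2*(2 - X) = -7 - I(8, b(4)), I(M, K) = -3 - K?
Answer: -2288 - 62*√2 ≈ -2375.7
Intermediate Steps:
X = 2 (X = 2 - (-7 - (-3 - 1*4))/2 = 2 - (-7 - (-3 - 4))/2 = 2 - (-7 - 1*(-7))/2 = 2 - (-7 + 7)/2 = 2 - ½*0 = 2 + 0 = 2)
Y(r) = -497 (Y(r) = -35 + 7*(-19 - 1*47) = -35 + 7*(-19 - 47) = -35 + 7*(-66) = -35 - 462 = -497)
((-11249 - U(X)) + 17750) + (Y(4) - 1*8292) = ((-11249 - 62*√2) + 17750) + (-497 - 1*8292) = ((-11249 - 62*√2) + 17750) + (-497 - 8292) = (6501 - 62*√2) - 8789 = -2288 - 62*√2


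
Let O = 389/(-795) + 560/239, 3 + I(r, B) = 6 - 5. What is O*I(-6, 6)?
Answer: -704458/190005 ≈ -3.7076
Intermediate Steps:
I(r, B) = -2 (I(r, B) = -3 + (6 - 5) = -3 + 1 = -2)
O = 352229/190005 (O = 389*(-1/795) + 560*(1/239) = -389/795 + 560/239 = 352229/190005 ≈ 1.8538)
O*I(-6, 6) = (352229/190005)*(-2) = -704458/190005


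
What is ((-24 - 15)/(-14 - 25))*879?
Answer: 879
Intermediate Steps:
((-24 - 15)/(-14 - 25))*879 = -39/(-39)*879 = -39*(-1/39)*879 = 1*879 = 879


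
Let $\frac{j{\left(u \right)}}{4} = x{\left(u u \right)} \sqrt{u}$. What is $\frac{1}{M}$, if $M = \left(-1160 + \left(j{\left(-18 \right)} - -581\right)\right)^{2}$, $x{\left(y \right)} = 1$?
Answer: $\frac{i}{9 \left(1544 \sqrt{2} + 37217 i\right)} \approx 2.9753 \cdot 10^{-6} + 1.7456 \cdot 10^{-7} i$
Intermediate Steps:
$j{\left(u \right)} = 4 \sqrt{u}$ ($j{\left(u \right)} = 4 \cdot 1 \sqrt{u} = 4 \sqrt{u}$)
$M = \left(-579 + 12 i \sqrt{2}\right)^{2}$ ($M = \left(-1160 + \left(4 \sqrt{-18} - -581\right)\right)^{2} = \left(-1160 + \left(4 \cdot 3 i \sqrt{2} + 581\right)\right)^{2} = \left(-1160 + \left(12 i \sqrt{2} + 581\right)\right)^{2} = \left(-1160 + \left(581 + 12 i \sqrt{2}\right)\right)^{2} = \left(-579 + 12 i \sqrt{2}\right)^{2} \approx 3.3495 \cdot 10^{5} - 19652.0 i$)
$\frac{1}{M} = \frac{1}{334953 - 13896 i \sqrt{2}}$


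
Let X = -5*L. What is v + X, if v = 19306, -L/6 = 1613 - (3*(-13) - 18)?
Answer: 69406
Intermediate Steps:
L = -10020 (L = -6*(1613 - (3*(-13) - 18)) = -6*(1613 - (-39 - 18)) = -6*(1613 - 1*(-57)) = -6*(1613 + 57) = -6*1670 = -10020)
X = 50100 (X = -5*(-10020) = 50100)
v + X = 19306 + 50100 = 69406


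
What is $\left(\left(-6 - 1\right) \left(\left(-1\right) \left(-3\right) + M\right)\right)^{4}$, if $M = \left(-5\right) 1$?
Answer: $38416$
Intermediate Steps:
$M = -5$
$\left(\left(-6 - 1\right) \left(\left(-1\right) \left(-3\right) + M\right)\right)^{4} = \left(\left(-6 - 1\right) \left(\left(-1\right) \left(-3\right) - 5\right)\right)^{4} = \left(- 7 \left(3 - 5\right)\right)^{4} = \left(\left(-7\right) \left(-2\right)\right)^{4} = 14^{4} = 38416$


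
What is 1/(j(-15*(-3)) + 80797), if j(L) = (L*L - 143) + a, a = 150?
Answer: 1/82829 ≈ 1.2073e-5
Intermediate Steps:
j(L) = 7 + L² (j(L) = (L*L - 143) + 150 = (L² - 143) + 150 = (-143 + L²) + 150 = 7 + L²)
1/(j(-15*(-3)) + 80797) = 1/((7 + (-15*(-3))²) + 80797) = 1/((7 + 45²) + 80797) = 1/((7 + 2025) + 80797) = 1/(2032 + 80797) = 1/82829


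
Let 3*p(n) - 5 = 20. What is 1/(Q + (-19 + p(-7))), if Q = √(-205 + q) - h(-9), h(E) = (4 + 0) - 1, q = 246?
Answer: -3/32 - 9*√41/1312 ≈ -0.13767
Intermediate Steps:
p(n) = 25/3 (p(n) = 5/3 + (⅓)*20 = 5/3 + 20/3 = 25/3)
h(E) = 3 (h(E) = 4 - 1 = 3)
Q = -3 + √41 (Q = √(-205 + 246) - 1*3 = √41 - 3 = -3 + √41 ≈ 3.4031)
1/(Q + (-19 + p(-7))) = 1/((-3 + √41) + (-19 + 25/3)) = 1/((-3 + √41) - 32/3) = 1/(-41/3 + √41)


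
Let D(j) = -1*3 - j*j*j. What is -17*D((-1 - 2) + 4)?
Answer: 68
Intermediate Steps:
D(j) = -3 - j³ (D(j) = -3 - j²*j = -3 - j³)
-17*D((-1 - 2) + 4) = -17*(-3 - ((-1 - 2) + 4)³) = -17*(-3 - (-3 + 4)³) = -17*(-3 - 1*1³) = -17*(-3 - 1*1) = -17*(-3 - 1) = -17*(-4) = 68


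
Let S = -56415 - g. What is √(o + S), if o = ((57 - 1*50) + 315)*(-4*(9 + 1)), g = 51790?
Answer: I*√121085 ≈ 347.97*I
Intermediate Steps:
o = -12880 (o = ((57 - 50) + 315)*(-4*10) = (7 + 315)*(-40) = 322*(-40) = -12880)
S = -108205 (S = -56415 - 1*51790 = -56415 - 51790 = -108205)
√(o + S) = √(-12880 - 108205) = √(-121085) = I*√121085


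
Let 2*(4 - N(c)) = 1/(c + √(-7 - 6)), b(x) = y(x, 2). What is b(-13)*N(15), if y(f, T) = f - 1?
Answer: 7*(-8*√13 + 119*I)/(√13 - 15*I) ≈ -55.559 - 0.10605*I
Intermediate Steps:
y(f, T) = -1 + f
b(x) = -1 + x
N(c) = 4 - 1/(2*(c + I*√13)) (N(c) = 4 - 1/(2*(c + √(-7 - 6))) = 4 - 1/(2*(c + √(-13))) = 4 - 1/(2*(c + I*√13)))
b(-13)*N(15) = (-1 - 13)*((-½ + 4*15 + 4*I*√13)/(15 + I*√13)) = -14*(-½ + 60 + 4*I*√13)/(15 + I*√13) = -14*(119/2 + 4*I*√13)/(15 + I*√13)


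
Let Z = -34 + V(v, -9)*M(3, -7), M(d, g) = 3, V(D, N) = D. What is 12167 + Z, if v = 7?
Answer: 12154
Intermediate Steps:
Z = -13 (Z = -34 + 7*3 = -34 + 21 = -13)
12167 + Z = 12167 - 13 = 12154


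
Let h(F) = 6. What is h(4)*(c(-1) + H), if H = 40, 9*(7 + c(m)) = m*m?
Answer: 596/3 ≈ 198.67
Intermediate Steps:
c(m) = -7 + m²/9 (c(m) = -7 + (m*m)/9 = -7 + m²/9)
h(4)*(c(-1) + H) = 6*((-7 + (⅑)*(-1)²) + 40) = 6*((-7 + (⅑)*1) + 40) = 6*((-7 + ⅑) + 40) = 6*(-62/9 + 40) = 6*(298/9) = 596/3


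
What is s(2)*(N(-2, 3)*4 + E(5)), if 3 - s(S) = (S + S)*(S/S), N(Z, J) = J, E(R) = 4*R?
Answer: -32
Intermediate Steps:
s(S) = 3 - 2*S (s(S) = 3 - (S + S)*S/S = 3 - 2*S)
s(2)*(N(-2, 3)*4 + E(5)) = (3 - 2*2)*(3*4 + 4*5) = (3 - 4)*(12 + 20) = -1*32 = -32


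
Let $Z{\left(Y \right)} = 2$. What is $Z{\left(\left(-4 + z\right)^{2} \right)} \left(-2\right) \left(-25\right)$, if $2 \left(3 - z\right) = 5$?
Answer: $100$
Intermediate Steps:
$z = \frac{1}{2}$ ($z = 3 - \frac{5}{2} = \frac{1}{2} \approx 0.5$)
$Z{\left(\left(-4 + z\right)^{2} \right)} \left(-2\right) \left(-25\right) = 2 \left(-2\right) \left(-25\right) = \left(-4\right) \left(-25\right) = 100$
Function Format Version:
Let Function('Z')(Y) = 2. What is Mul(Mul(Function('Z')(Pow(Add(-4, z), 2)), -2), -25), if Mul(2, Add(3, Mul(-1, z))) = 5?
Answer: 100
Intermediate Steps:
z = Rational(1, 2) (z = Add(3, Mul(Rational(-1, 2), 5)) = Add(3, Rational(-5, 2)) = Rational(1, 2) ≈ 0.50000)
Mul(Mul(Function('Z')(Pow(Add(-4, z), 2)), -2), -25) = Mul(Mul(2, -2), -25) = Mul(-4, -25) = 100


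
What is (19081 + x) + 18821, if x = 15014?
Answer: 52916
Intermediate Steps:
(19081 + x) + 18821 = (19081 + 15014) + 18821 = 34095 + 18821 = 52916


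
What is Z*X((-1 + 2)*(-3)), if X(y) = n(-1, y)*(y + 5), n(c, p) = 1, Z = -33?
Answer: -66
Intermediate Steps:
X(y) = 5 + y (X(y) = 1*(y + 5) = 1*(5 + y) = 5 + y)
Z*X((-1 + 2)*(-3)) = -33*(5 + (-1 + 2)*(-3)) = -33*(5 + 1*(-3)) = -33*(5 - 3) = -33*2 = -66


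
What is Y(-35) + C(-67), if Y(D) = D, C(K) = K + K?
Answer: -169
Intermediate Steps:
C(K) = 2*K
Y(-35) + C(-67) = -35 + 2*(-67) = -35 - 134 = -169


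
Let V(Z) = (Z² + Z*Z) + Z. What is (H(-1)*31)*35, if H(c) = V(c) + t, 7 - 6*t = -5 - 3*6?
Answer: 6510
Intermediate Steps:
V(Z) = Z + 2*Z² (V(Z) = (Z² + Z²) + Z = 2*Z² + Z = Z + 2*Z²)
t = 5 (t = 7/6 - (-5 - 3*6)/6 = 7/6 - (-5 - 18)/6 = 7/6 - ⅙*(-23) = 7/6 + 23/6 = 5)
H(c) = 5 + c*(1 + 2*c) (H(c) = c*(1 + 2*c) + 5 = 5 + c*(1 + 2*c))
(H(-1)*31)*35 = ((5 - (1 + 2*(-1)))*31)*35 = ((5 - (1 - 2))*31)*35 = ((5 - 1*(-1))*31)*35 = ((5 + 1)*31)*35 = (6*31)*35 = 186*35 = 6510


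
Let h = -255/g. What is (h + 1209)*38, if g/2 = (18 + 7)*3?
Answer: 229387/5 ≈ 45877.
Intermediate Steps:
g = 150 (g = 2*((18 + 7)*3) = 2*(25*3) = 2*75 = 150)
h = -17/10 (h = -255/150 = -255*1/150 = -17/10 ≈ -1.7000)
(h + 1209)*38 = (-17/10 + 1209)*38 = (12073/10)*38 = 229387/5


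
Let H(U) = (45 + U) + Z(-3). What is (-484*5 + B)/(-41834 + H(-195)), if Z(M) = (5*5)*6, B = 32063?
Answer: -29643/41834 ≈ -0.70859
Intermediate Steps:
Z(M) = 150 (Z(M) = 25*6 = 150)
H(U) = 195 + U (H(U) = (45 + U) + 150 = 195 + U)
(-484*5 + B)/(-41834 + H(-195)) = (-484*5 + 32063)/(-41834 + (195 - 195)) = (-2420 + 32063)/(-41834 + 0) = 29643/(-41834) = 29643*(-1/41834) = -29643/41834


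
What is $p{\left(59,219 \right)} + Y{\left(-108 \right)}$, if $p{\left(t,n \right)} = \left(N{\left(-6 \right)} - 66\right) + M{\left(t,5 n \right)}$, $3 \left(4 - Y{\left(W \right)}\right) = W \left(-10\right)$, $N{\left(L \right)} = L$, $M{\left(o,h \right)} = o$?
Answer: $-369$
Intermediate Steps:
$Y{\left(W \right)} = 4 + \frac{10 W}{3}$ ($Y{\left(W \right)} = 4 - \frac{W \left(-10\right)}{3} = 4 - \frac{\left(-10\right) W}{3} = 4 + \frac{10 W}{3}$)
$p{\left(t,n \right)} = -72 + t$ ($p{\left(t,n \right)} = \left(-6 - 66\right) + t = -72 + t$)
$p{\left(59,219 \right)} + Y{\left(-108 \right)} = \left(-72 + 59\right) + \left(4 + \frac{10}{3} \left(-108\right)\right) = -13 + \left(4 - 360\right) = -13 - 356 = -369$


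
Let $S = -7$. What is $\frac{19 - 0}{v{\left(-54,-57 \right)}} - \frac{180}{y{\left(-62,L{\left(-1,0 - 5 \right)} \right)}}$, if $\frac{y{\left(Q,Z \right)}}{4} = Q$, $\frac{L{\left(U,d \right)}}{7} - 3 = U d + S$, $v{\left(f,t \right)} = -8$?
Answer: $- \frac{409}{248} \approx -1.6492$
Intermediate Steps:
$L{\left(U,d \right)} = -28 + 7 U d$ ($L{\left(U,d \right)} = 21 + 7 \left(U d - 7\right) = 21 + 7 \left(-7 + U d\right) = 21 + \left(-49 + 7 U d\right) = -28 + 7 U d$)
$y{\left(Q,Z \right)} = 4 Q$
$\frac{19 - 0}{v{\left(-54,-57 \right)}} - \frac{180}{y{\left(-62,L{\left(-1,0 - 5 \right)} \right)}} = \frac{19 - 0}{-8} - \frac{180}{4 \left(-62\right)} = \left(19 + 0\right) \left(- \frac{1}{8}\right) - \frac{180}{-248} = 19 \left(- \frac{1}{8}\right) - - \frac{45}{62} = - \frac{19}{8} + \frac{45}{62} = - \frac{409}{248}$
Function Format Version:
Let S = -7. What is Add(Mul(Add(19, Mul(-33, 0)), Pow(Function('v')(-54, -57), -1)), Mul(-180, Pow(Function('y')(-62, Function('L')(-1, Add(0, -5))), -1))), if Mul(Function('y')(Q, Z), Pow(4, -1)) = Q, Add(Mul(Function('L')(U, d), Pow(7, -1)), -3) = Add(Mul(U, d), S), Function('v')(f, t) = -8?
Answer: Rational(-409, 248) ≈ -1.6492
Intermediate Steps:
Function('L')(U, d) = Add(-28, Mul(7, U, d)) (Function('L')(U, d) = Add(21, Mul(7, Add(Mul(U, d), -7))) = Add(21, Mul(7, Add(-7, Mul(U, d)))) = Add(21, Add(-49, Mul(7, U, d))) = Add(-28, Mul(7, U, d)))
Function('y')(Q, Z) = Mul(4, Q)
Add(Mul(Add(19, Mul(-33, 0)), Pow(Function('v')(-54, -57), -1)), Mul(-180, Pow(Function('y')(-62, Function('L')(-1, Add(0, -5))), -1))) = Add(Mul(Add(19, Mul(-33, 0)), Pow(-8, -1)), Mul(-180, Pow(Mul(4, -62), -1))) = Add(Mul(Add(19, 0), Rational(-1, 8)), Mul(-180, Pow(-248, -1))) = Add(Mul(19, Rational(-1, 8)), Mul(-180, Rational(-1, 248))) = Add(Rational(-19, 8), Rational(45, 62)) = Rational(-409, 248)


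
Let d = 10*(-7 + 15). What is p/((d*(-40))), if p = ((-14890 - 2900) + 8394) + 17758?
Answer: -4181/1600 ≈ -2.6131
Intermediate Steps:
d = 80 (d = 10*8 = 80)
p = 8362 (p = (-17790 + 8394) + 17758 = -9396 + 17758 = 8362)
p/((d*(-40))) = 8362/((80*(-40))) = 8362/(-3200) = 8362*(-1/3200) = -4181/1600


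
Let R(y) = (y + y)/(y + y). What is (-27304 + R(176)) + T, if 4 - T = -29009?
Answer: 1710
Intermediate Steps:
T = 29013 (T = 4 - 1*(-29009) = 4 + 29009 = 29013)
R(y) = 1 (R(y) = (2*y)/((2*y)) = (2*y)*(1/(2*y)) = 1)
(-27304 + R(176)) + T = (-27304 + 1) + 29013 = -27303 + 29013 = 1710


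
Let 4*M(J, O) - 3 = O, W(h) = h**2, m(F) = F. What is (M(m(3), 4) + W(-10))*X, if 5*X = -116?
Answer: -11803/5 ≈ -2360.6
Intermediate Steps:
X = -116/5 (X = (1/5)*(-116) = -116/5 ≈ -23.200)
M(J, O) = 3/4 + O/4
(M(m(3), 4) + W(-10))*X = ((3/4 + (1/4)*4) + (-10)**2)*(-116/5) = ((3/4 + 1) + 100)*(-116/5) = (7/4 + 100)*(-116/5) = (407/4)*(-116/5) = -11803/5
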